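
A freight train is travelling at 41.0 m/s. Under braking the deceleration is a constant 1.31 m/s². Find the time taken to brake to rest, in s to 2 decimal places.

Braking time ≈ 31.30 s

Braking time = v/a = 41.0000 / 1.310 = 31.298 s.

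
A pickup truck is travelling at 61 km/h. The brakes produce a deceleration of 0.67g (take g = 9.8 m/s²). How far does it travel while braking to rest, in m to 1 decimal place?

Braking distance ≈ 21.9 m

61 km/h ÷ 3.6 = 16.9444 m/s.
a = 0.67 × 9.8 = 6.566 m/s².
Braking distance = v²/(2a) = 16.9444² / (2 × 6.566) = 287.113 / 13.132 = 21.864 m.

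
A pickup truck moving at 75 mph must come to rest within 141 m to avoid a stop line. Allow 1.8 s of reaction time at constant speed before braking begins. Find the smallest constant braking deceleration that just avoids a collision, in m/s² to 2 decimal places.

75 mph × 0.44704 = 33.5280 m/s.
Distance covered during reaction = 33.5280 × 1.8 = 60.350 m.
Distance available for braking: 141 − 60.350 = 80.650 m.
v² = 2a·d ⇒ a = v²/(2d) = 33.5280² / (2 × 80.650) = 1124.127 / 161.300 = 6.9692 m/s².

Required deceleration ≈ 6.97 m/s²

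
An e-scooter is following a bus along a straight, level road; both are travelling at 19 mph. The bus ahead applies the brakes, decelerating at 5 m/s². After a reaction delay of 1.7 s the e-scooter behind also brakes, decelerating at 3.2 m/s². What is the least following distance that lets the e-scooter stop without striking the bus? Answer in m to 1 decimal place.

19 mph × 0.44704 = 8.4938 m/s.
Leader travels v²/(2a_L) = 72.145 / 10.000 = 7.214 m before stopping.
Follower covers v·t_r = 8.4938 × 1.7 = 14.439 m while reacting, then v²/(2a_F) = 72.145 / 6.400 = 11.273 m while braking, for a total of 14.439 + 11.273 = 25.712 m.
Since a_F ≤ a_L and the follower starts braking later, the follower is never slower than the leader, so the closest approach is when both have stopped.
Minimum gap = 25.712 − 7.214 = 18.498 m.

Minimum gap ≈ 18.5 m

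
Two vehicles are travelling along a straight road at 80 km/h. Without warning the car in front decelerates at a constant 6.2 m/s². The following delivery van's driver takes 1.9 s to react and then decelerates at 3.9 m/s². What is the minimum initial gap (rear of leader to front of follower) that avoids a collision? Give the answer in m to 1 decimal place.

80 km/h ÷ 3.6 = 22.2222 m/s.
Leader travels v²/(2a_L) = 493.826 / 12.400 = 39.825 m before stopping.
Follower covers v·t_r = 22.2222 × 1.9 = 42.222 m while reacting, then v²/(2a_F) = 493.826 / 7.800 = 63.311 m while braking, for a total of 42.222 + 63.311 = 105.533 m.
Since a_F ≤ a_L and the follower starts braking later, the follower is never slower than the leader, so the closest approach is when both have stopped.
Minimum gap = 105.533 − 39.825 = 65.708 m.

Minimum gap ≈ 65.7 m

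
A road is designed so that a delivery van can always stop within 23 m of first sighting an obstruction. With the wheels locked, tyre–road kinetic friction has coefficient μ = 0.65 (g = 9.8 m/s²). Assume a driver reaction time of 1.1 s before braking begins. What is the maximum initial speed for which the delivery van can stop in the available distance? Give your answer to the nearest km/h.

Maximum speed ≈ 41 km/h

a = μg = 0.65 × 9.8 = 6.370 m/s².
Stopping distance: v·t_r + v²/(2a) = 23 with t_r = 1.1 s and a = 6.370 m/s².
So v² + 14.014 v − 293.02 = 0.
Positive root: v = −a·t_r + √((a·t_r)² + 2a·d) = −7.007 + √(49.098 + 293.02) = 11.4894 m/s.
11.4894 m/s × 3.6 = 41.362 km/h.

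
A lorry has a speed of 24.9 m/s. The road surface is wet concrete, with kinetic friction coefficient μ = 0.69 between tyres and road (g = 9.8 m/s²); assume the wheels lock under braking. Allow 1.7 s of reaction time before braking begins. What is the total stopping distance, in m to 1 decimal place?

a = μg = 0.69 × 9.8 = 6.762 m/s².
Reaction distance = v·t_r = 24.9000 × 1.7 = 42.330 m.
Braking distance = v²/(2a) = 24.9000² / (2 × 6.762) = 620.010 / 13.524 = 45.845 m.
Total = 42.330 + 45.845 = 88.175 m.

Total stopping distance ≈ 88.2 m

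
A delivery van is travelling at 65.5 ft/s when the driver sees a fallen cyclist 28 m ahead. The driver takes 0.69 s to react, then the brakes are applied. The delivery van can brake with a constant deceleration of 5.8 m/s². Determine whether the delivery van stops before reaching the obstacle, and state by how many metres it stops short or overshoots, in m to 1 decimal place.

65.5 ft/s × 0.3048 = 19.9644 m/s.
Reaction distance = 19.9644 × 0.69 = 13.775 m.
Braking distance = v²/(2a) = 398.577 / 11.600 = 34.360 m.
Total stopping distance = 13.775 + 34.360 = 48.135 m, vs 28 m available — it cannot stop in time and overshoots by 48.135 − 28 = 20.135 m.

No — it overshoots by 20.1 m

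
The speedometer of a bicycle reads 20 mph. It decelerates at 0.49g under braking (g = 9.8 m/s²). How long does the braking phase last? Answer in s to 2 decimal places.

20 mph × 0.44704 = 8.9408 m/s.
a = 0.49 × 9.8 = 4.802 m/s².
Braking time = v/a = 8.9408 / 4.802 = 1.862 s.

Braking time ≈ 1.86 s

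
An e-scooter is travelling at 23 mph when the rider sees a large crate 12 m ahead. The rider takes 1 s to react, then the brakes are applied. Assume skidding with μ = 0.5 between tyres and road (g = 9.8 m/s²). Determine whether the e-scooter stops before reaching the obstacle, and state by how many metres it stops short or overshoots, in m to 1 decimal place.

23 mph × 0.44704 = 10.2819 m/s.
a = μg = 0.5 × 9.8 = 4.900 m/s².
Reaction distance = 10.2819 × 1 = 10.282 m.
Braking distance = v²/(2a) = 105.717 / 9.800 = 10.787 m.
Total stopping distance = 10.282 + 10.787 = 21.069 m, vs 12 m available — it cannot stop in time and overshoots by 21.069 − 12 = 9.069 m.

No — it overshoots by 9.1 m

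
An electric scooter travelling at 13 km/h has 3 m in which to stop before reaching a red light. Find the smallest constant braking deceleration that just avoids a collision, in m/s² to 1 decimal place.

Required deceleration ≈ 2.2 m/s²

13 km/h ÷ 3.6 = 3.6111 m/s.
v² = 2a·d ⇒ a = v²/(2d) = 3.6111² / (2 × 3.000) = 13.040 / 6.000 = 2.1733 m/s².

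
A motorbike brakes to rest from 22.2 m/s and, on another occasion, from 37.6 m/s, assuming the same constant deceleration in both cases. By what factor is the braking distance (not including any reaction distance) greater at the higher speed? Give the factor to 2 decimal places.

Braking distance d = v²/(2a), so with a fixed, d ∝ v².
Factor = (37.6/22.2)² = 1.6937² = 2.8686.

Factor ≈ 2.87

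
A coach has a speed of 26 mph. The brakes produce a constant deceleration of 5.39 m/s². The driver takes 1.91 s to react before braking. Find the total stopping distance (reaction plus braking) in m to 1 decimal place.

26 mph × 0.44704 = 11.6230 m/s.
Reaction distance = v·t_r = 11.6230 × 1.91 = 22.200 m.
Braking distance = v²/(2a) = 11.6230² / (2 × 5.390) = 135.094 / 10.780 = 12.532 m.
Total = 22.200 + 12.532 = 34.732 m.

Total stopping distance ≈ 34.7 m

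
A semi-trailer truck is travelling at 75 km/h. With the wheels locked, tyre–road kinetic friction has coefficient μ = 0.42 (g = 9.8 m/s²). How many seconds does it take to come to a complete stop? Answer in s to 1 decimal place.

Braking time ≈ 5.1 s

75 km/h ÷ 3.6 = 20.8333 m/s.
a = μg = 0.42 × 9.8 = 4.116 m/s².
Braking time = v/a = 20.8333 / 4.116 = 5.062 s.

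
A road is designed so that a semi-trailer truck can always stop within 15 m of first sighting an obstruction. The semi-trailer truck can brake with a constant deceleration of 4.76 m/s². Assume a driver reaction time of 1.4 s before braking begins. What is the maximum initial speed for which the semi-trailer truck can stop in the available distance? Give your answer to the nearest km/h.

Maximum speed ≈ 25 km/h

Stopping distance: v·t_r + v²/(2a) = 15 with t_r = 1.4 s and a = 4.760 m/s².
So v² + 13.328 v − 142.80 = 0.
Positive root: v = −a·t_r + √((a·t_r)² + 2a·d) = −6.664 + √(44.409 + 142.80) = 7.0184 m/s.
7.0184 m/s × 3.6 = 25.266 km/h.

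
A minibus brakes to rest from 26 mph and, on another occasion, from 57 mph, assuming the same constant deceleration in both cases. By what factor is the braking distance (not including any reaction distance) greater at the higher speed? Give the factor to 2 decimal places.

Factor ≈ 4.81

Braking distance d = v²/(2a), so with a fixed, d ∝ v².
Factor = (57/26)² = 2.1923² = 4.8062.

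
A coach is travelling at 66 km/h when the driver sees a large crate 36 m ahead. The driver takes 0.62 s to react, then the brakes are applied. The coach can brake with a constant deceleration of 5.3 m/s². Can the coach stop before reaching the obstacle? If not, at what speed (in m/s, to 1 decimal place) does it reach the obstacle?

No — it strikes the obstacle at 8.7 m/s

66 km/h ÷ 3.6 = 18.3333 m/s.
Reaction distance = 18.3333 × 0.62 = 11.367 m.
Braking distance needed to stop: v²/(2a) = 336.110 / 10.600 = 31.708 m, so total needed = 11.367 + 31.708 = 43.075 m > 36 m — it cannot stop.
Distance remaining when braking begins: 36 − 11.367 = 24.633 m.
v² = v₀² − 2a·d = 336.110 − 2 × 5.300 × 24.633 = 75.000 m²/s².
v = √75.000 = 8.660 m/s.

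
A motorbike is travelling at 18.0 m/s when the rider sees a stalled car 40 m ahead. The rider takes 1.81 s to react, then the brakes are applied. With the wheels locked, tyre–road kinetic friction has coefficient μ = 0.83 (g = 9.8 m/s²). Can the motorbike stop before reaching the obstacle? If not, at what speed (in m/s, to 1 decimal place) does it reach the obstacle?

a = μg = 0.83 × 9.8 = 8.134 m/s².
Reaction distance = 18.0000 × 1.81 = 32.580 m.
Braking distance needed to stop: v²/(2a) = 324.000 / 16.268 = 19.916 m, so total needed = 32.580 + 19.916 = 52.496 m > 40 m — it cannot stop.
Distance remaining when braking begins: 40 − 32.580 = 7.420 m.
v² = v₀² − 2a·d = 324.000 − 2 × 8.134 × 7.420 = 203.291 m²/s².
v = √203.291 = 14.258 m/s.

No — it strikes the obstacle at 14.3 m/s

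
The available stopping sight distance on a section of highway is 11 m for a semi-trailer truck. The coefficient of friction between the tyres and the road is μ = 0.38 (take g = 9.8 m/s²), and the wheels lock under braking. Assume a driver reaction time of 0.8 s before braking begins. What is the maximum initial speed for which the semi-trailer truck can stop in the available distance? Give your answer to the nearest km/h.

Maximum speed ≈ 24 km/h

a = μg = 0.38 × 9.8 = 3.724 m/s².
Stopping distance: v·t_r + v²/(2a) = 11 with t_r = 0.8 s and a = 3.724 m/s².
So v² + 5.958 v − 81.93 = 0.
Positive root: v = −a·t_r + √((a·t_r)² + 2a·d) = −2.979 + √(8.874 + 81.93) = 6.5501 m/s.
6.5501 m/s × 3.6 = 23.580 km/h.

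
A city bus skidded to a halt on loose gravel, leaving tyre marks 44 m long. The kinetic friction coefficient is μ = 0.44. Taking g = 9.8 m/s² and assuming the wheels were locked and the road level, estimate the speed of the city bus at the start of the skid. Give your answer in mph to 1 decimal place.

Initial speed ≈ 43.6 mph

Deceleration a = μg = 0.44 × 9.8 = 4.312 m/s².
v = √(2a·d) = √(2 × 4.312 × 44) = √379.456 = 19.4796 m/s.
= 19.4796 ÷ 0.44704 = 43.575 mph.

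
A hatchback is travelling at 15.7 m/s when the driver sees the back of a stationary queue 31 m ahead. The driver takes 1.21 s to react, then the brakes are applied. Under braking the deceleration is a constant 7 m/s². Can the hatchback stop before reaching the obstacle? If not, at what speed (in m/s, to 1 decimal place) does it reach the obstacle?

No — it strikes the obstacle at 8.9 m/s

Reaction distance = 15.7000 × 1.21 = 18.997 m.
Braking distance needed to stop: v²/(2a) = 246.490 / 14.000 = 17.606 m, so total needed = 18.997 + 17.606 = 36.603 m > 31 m — it cannot stop.
Distance remaining when braking begins: 31 − 18.997 = 12.003 m.
v² = v₀² − 2a·d = 246.490 − 2 × 7.000 × 12.003 = 78.448 m²/s².
v = √78.448 = 8.857 m/s.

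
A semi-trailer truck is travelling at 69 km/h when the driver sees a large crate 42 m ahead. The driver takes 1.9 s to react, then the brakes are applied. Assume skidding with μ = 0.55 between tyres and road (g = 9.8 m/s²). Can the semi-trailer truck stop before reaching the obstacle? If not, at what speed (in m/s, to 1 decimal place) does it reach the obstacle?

No — it strikes the obstacle at 17.5 m/s

69 km/h ÷ 3.6 = 19.1667 m/s.
a = μg = 0.55 × 9.8 = 5.390 m/s².
Reaction distance = 19.1667 × 1.9 = 36.417 m.
Braking distance needed to stop: v²/(2a) = 367.362 / 10.780 = 34.078 m, so total needed = 36.417 + 34.078 = 70.495 m > 42 m — it cannot stop.
Distance remaining when braking begins: 42 − 36.417 = 5.583 m.
v² = v₀² − 2a·d = 367.362 − 2 × 5.390 × 5.583 = 307.177 m²/s².
v = √307.177 = 17.526 m/s.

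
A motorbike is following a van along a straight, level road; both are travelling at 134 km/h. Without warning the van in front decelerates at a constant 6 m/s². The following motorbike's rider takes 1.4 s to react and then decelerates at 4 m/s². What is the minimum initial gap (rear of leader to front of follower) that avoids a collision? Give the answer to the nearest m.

134 km/h ÷ 3.6 = 37.2222 m/s.
Leader travels v²/(2a_L) = 1385.492 / 12.000 = 115.458 m before stopping.
Follower covers v·t_r = 37.2222 × 1.4 = 52.111 m while reacting, then v²/(2a_F) = 1385.492 / 8.000 = 173.186 m while braking, for a total of 52.111 + 173.186 = 225.297 m.
Since a_F ≤ a_L and the follower starts braking later, the follower is never slower than the leader, so the closest approach is when both have stopped.
Minimum gap = 225.297 − 115.458 = 109.839 m.

Minimum gap ≈ 110 m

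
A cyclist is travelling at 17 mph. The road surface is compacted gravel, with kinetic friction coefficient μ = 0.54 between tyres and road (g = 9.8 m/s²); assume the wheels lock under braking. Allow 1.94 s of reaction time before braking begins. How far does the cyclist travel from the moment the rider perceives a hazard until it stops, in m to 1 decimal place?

Total stopping distance ≈ 20.2 m

17 mph × 0.44704 = 7.5997 m/s.
a = μg = 0.54 × 9.8 = 5.292 m/s².
Reaction distance = v·t_r = 7.5997 × 1.94 = 14.743 m.
Braking distance = v²/(2a) = 7.5997² / (2 × 5.292) = 57.755 / 10.584 = 5.457 m.
Total = 14.743 + 5.457 = 20.200 m.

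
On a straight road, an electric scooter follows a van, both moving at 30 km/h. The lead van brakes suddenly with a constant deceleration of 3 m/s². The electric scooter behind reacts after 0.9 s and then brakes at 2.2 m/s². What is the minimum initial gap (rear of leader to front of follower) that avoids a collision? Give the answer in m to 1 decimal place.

Minimum gap ≈ 11.7 m

30 km/h ÷ 3.6 = 8.3333 m/s.
Leader travels v²/(2a_L) = 69.444 / 6.000 = 11.574 m before stopping.
Follower covers v·t_r = 8.3333 × 0.9 = 7.500 m while reacting, then v²/(2a_F) = 69.444 / 4.400 = 15.783 m while braking, for a total of 7.500 + 15.783 = 23.283 m.
Since a_F ≤ a_L and the follower starts braking later, the follower is never slower than the leader, so the closest approach is when both have stopped.
Minimum gap = 23.283 − 11.574 = 11.709 m.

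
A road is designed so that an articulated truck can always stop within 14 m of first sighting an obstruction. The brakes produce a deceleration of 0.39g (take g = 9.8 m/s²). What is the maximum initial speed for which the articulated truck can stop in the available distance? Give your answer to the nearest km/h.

Maximum speed ≈ 37 km/h

a = 0.39 × 9.8 = 3.822 m/s².
v²/(2a) = d ⇒ v = √(2 × 3.822 × 14) = √107.02 = 10.3450 m/s.
10.3450 m/s × 3.6 = 37.242 km/h.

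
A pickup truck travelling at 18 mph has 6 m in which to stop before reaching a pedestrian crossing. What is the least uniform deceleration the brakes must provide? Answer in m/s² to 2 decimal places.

18 mph × 0.44704 = 8.0467 m/s.
v² = 2a·d ⇒ a = v²/(2d) = 8.0467² / (2 × 6.000) = 64.749 / 12.000 = 5.3957 m/s².

Required deceleration ≈ 5.40 m/s²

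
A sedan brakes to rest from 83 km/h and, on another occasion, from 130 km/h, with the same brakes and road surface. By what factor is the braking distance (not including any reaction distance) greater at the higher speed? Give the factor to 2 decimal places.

Braking distance d = v²/(2a), so with a fixed, d ∝ v².
Factor = (130/83)² = 1.5663² = 2.4533.

Factor ≈ 2.45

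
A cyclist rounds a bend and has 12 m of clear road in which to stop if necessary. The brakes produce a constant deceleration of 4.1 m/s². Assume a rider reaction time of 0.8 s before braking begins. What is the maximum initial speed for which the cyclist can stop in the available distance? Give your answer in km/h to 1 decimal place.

Maximum speed ≈ 25.8 km/h

Stopping distance: v·t_r + v²/(2a) = 12 with t_r = 0.8 s and a = 4.100 m/s².
So v² + 6.560 v − 98.40 = 0.
Positive root: v = −a·t_r + √((a·t_r)² + 2a·d) = −3.280 + √(10.758 + 98.40) = 7.1679 m/s.
7.1679 m/s × 3.6 = 25.804 km/h.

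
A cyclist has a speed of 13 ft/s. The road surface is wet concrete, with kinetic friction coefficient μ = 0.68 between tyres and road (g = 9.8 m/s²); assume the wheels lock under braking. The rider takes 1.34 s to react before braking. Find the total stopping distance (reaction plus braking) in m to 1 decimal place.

Total stopping distance ≈ 6.5 m

13 ft/s × 0.3048 = 3.9624 m/s.
a = μg = 0.68 × 9.8 = 6.664 m/s².
Reaction distance = v·t_r = 3.9624 × 1.34 = 5.310 m.
Braking distance = v²/(2a) = 3.9624² / (2 × 6.664) = 15.701 / 13.328 = 1.178 m.
Total = 5.310 + 1.178 = 6.488 m.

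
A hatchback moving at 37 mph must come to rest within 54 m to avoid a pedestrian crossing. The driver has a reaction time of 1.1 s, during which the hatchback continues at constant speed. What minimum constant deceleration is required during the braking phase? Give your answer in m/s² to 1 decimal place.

37 mph × 0.44704 = 16.5405 m/s.
Distance covered during reaction = 16.5405 × 1.1 = 18.195 m.
Distance available for braking: 54 − 18.195 = 35.805 m.
v² = 2a·d ⇒ a = v²/(2d) = 16.5405² / (2 × 35.805) = 273.588 / 71.610 = 3.8205 m/s².

Required deceleration ≈ 3.8 m/s²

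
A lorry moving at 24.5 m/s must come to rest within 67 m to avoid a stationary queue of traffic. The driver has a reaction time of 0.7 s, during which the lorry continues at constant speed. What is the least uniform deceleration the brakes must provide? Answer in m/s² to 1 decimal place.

Distance covered during reaction = 24.5000 × 0.7 = 17.150 m.
Distance available for braking: 67 − 17.150 = 49.850 m.
v² = 2a·d ⇒ a = v²/(2d) = 24.5000² / (2 × 49.850) = 600.250 / 99.700 = 6.0206 m/s².

Required deceleration ≈ 6.0 m/s²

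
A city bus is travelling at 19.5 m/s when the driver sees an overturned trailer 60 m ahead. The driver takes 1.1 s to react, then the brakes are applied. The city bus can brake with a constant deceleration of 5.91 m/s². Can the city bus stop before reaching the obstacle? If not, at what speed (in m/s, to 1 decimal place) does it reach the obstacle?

Reaction distance = 19.5000 × 1.1 = 21.450 m.
Braking distance = v²/(2a) = 380.250 / 11.820 = 32.170 m.
Total stopping distance = 21.450 + 32.170 = 53.620 m, vs 60 m available — it stops with 60 − 53.620 = 6.380 m to spare.

Yes — it stops about 6.4 m short of the obstacle, so it never reaches it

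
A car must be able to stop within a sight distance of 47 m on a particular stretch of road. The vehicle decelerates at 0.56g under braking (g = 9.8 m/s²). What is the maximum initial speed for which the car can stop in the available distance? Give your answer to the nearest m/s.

Maximum speed ≈ 23 m/s

a = 0.56 × 9.8 = 5.488 m/s².
v²/(2a) = d ⇒ v = √(2 × 5.488 × 47) = √515.87 = 22.7128 m/s.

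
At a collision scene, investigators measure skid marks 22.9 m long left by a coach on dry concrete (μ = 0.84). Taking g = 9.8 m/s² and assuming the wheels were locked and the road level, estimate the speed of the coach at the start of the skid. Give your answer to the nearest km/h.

Deceleration a = μg = 0.84 × 9.8 = 8.232 m/s².
v = √(2a·d) = √(2 × 8.232 × 22.9) = √377.026 = 19.4172 m/s.
= 19.4172 × 3.6 = 69.902 km/h.

Initial speed ≈ 70 km/h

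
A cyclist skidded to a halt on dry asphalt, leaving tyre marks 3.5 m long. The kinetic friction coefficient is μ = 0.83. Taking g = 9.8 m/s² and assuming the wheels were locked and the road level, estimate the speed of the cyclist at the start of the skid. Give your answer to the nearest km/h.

Deceleration a = μg = 0.83 × 9.8 = 8.134 m/s².
v = √(2a·d) = √(2 × 8.134 × 3.5) = √56.938 = 7.5457 m/s.
= 7.5457 × 3.6 = 27.165 km/h.

Initial speed ≈ 27 km/h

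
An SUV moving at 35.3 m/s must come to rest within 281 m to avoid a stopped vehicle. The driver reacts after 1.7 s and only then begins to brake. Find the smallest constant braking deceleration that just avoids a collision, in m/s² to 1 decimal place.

Distance covered during reaction = 35.3000 × 1.7 = 60.010 m.
Distance available for braking: 281 − 60.010 = 220.990 m.
v² = 2a·d ⇒ a = v²/(2d) = 35.3000² / (2 × 220.990) = 1246.090 / 441.980 = 2.8193 m/s².

Required deceleration ≈ 2.8 m/s²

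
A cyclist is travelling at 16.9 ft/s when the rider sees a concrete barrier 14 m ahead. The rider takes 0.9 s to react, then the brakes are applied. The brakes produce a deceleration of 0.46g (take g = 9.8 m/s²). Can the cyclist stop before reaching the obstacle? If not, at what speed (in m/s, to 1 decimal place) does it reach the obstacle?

16.9 ft/s × 0.3048 = 5.1511 m/s.
a = 0.46 × 9.8 = 4.508 m/s².
Reaction distance = 5.1511 × 0.9 = 4.636 m.
Braking distance = v²/(2a) = 26.534 / 9.016 = 2.943 m.
Total stopping distance = 4.636 + 2.943 = 7.579 m, vs 14 m available — it stops with 14 − 7.579 = 6.421 m to spare.

Yes — it stops about 6.4 m short of the obstacle, so it never reaches it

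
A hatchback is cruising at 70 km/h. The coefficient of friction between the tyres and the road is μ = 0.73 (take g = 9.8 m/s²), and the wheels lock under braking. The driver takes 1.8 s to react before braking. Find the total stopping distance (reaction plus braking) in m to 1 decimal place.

70 km/h ÷ 3.6 = 19.4444 m/s.
a = μg = 0.73 × 9.8 = 7.154 m/s².
Reaction distance = v·t_r = 19.4444 × 1.8 = 35.000 m.
Braking distance = v²/(2a) = 19.4444² / (2 × 7.154) = 378.085 / 14.308 = 26.425 m.
Total = 35.000 + 26.425 = 61.425 m.

Total stopping distance ≈ 61.4 m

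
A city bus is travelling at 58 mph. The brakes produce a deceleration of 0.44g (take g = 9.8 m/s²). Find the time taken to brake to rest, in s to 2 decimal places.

58 mph × 0.44704 = 25.9283 m/s.
a = 0.44 × 9.8 = 4.312 m/s².
Braking time = v/a = 25.9283 / 4.312 = 6.013 s.

Braking time ≈ 6.01 s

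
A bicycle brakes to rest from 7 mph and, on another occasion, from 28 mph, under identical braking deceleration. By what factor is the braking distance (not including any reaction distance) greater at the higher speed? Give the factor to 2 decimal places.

Braking distance d = v²/(2a), so with a fixed, d ∝ v².
Factor = (28/7)² = 4.0000² = 16.0000.

Factor ≈ 16.00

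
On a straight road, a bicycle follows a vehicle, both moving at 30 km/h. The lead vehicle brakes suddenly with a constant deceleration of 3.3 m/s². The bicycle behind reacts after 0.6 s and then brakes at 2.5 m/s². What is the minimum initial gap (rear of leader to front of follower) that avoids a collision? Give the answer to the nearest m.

30 km/h ÷ 3.6 = 8.3333 m/s.
Leader travels v²/(2a_L) = 69.444 / 6.600 = 10.522 m before stopping.
Follower covers v·t_r = 8.3333 × 0.6 = 5.000 m while reacting, then v²/(2a_F) = 69.444 / 5.000 = 13.889 m while braking, for a total of 5.000 + 13.889 = 18.889 m.
Since a_F ≤ a_L and the follower starts braking later, the follower is never slower than the leader, so the closest approach is when both have stopped.
Minimum gap = 18.889 − 10.522 = 8.367 m.

Minimum gap ≈ 8 m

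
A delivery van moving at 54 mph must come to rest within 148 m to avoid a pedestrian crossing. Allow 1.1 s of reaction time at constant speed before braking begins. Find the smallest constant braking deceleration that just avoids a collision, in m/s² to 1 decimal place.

54 mph × 0.44704 = 24.1402 m/s.
Distance covered during reaction = 24.1402 × 1.1 = 26.554 m.
Distance available for braking: 148 − 26.554 = 121.446 m.
v² = 2a·d ⇒ a = v²/(2d) = 24.1402² / (2 × 121.446) = 582.749 / 242.892 = 2.3992 m/s².

Required deceleration ≈ 2.4 m/s²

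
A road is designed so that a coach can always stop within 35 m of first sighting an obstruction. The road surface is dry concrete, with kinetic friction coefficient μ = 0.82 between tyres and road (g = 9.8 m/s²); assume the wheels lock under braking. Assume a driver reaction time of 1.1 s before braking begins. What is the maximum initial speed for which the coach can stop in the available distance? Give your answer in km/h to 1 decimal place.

Maximum speed ≈ 59.3 km/h

a = μg = 0.82 × 9.8 = 8.036 m/s².
Stopping distance: v·t_r + v²/(2a) = 35 with t_r = 1.1 s and a = 8.036 m/s².
So v² + 17.679 v − 562.52 = 0.
Positive root: v = −a·t_r + √((a·t_r)² + 2a·d) = −8.840 + √(78.146 + 562.52) = 16.4714 m/s.
16.4714 m/s × 3.6 = 59.297 km/h.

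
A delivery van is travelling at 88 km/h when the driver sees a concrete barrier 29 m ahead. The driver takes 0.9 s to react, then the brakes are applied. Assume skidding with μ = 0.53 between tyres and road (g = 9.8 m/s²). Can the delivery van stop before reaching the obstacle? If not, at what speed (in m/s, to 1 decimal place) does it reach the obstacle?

No — it strikes the obstacle at 22.9 m/s

88 km/h ÷ 3.6 = 24.4444 m/s.
a = μg = 0.53 × 9.8 = 5.194 m/s².
Reaction distance = 24.4444 × 0.9 = 22.000 m.
Braking distance needed to stop: v²/(2a) = 597.529 / 10.388 = 57.521 m, so total needed = 22.000 + 57.521 = 79.521 m > 29 m — it cannot stop.
Distance remaining when braking begins: 29 − 22.000 = 7.000 m.
v² = v₀² − 2a·d = 597.529 − 2 × 5.194 × 7.000 = 524.813 m²/s².
v = √524.813 = 22.909 m/s.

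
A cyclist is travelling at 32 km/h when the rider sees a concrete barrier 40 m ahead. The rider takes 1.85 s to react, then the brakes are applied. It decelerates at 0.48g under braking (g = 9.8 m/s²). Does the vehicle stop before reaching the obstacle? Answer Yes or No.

32 km/h ÷ 3.6 = 8.8889 m/s.
a = 0.48 × 9.8 = 4.704 m/s².
Reaction distance = 8.8889 × 1.85 = 16.444 m.
Braking distance = v²/(2a) = 79.013 / 9.408 = 8.398 m.
Total stopping distance = 16.444 + 8.398 = 24.842 m, vs 40 m available — it stops with 40 − 24.842 = 15.158 m to spare.

Yes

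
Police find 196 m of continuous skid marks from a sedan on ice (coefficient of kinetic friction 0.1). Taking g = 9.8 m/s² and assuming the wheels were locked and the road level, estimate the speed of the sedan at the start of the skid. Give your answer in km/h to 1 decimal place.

Deceleration a = μg = 0.1 × 9.8 = 0.980 m/s².
v = √(2a·d) = √(2 × 0.980 × 196) = √384.160 = 19.6000 m/s.
= 19.6000 × 3.6 = 70.560 km/h.

Initial speed ≈ 70.6 km/h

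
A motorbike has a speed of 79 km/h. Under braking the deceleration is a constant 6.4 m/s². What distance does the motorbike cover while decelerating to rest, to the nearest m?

Braking distance ≈ 38 m

79 km/h ÷ 3.6 = 21.9444 m/s.
Braking distance = v²/(2a) = 21.9444² / (2 × 6.400) = 481.557 / 12.800 = 37.622 m.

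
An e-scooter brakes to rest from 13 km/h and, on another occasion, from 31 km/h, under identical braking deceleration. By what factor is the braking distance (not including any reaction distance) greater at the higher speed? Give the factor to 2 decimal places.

Factor ≈ 5.69

Braking distance d = v²/(2a), so with a fixed, d ∝ v².
Factor = (31/13)² = 2.3846² = 5.6863.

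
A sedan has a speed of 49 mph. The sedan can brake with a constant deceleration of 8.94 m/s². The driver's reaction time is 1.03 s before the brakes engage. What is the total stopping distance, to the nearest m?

Total stopping distance ≈ 49 m

49 mph × 0.44704 = 21.9050 m/s.
Reaction distance = v·t_r = 21.9050 × 1.03 = 22.562 m.
Braking distance = v²/(2a) = 21.9050² / (2 × 8.940) = 479.829 / 17.880 = 26.836 m.
Total = 22.562 + 26.836 = 49.398 m.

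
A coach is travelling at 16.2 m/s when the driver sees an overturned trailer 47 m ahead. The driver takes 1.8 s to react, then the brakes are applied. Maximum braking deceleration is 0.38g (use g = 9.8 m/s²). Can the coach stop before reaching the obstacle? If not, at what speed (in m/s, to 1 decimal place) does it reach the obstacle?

No — it strikes the obstacle at 11.4 m/s

a = 0.38 × 9.8 = 3.724 m/s².
Reaction distance = 16.2000 × 1.8 = 29.160 m.
Braking distance needed to stop: v²/(2a) = 262.440 / 7.448 = 35.236 m, so total needed = 29.160 + 35.236 = 64.396 m > 47 m — it cannot stop.
Distance remaining when braking begins: 47 − 29.160 = 17.840 m.
v² = v₀² − 2a·d = 262.440 − 2 × 3.724 × 17.840 = 129.568 m²/s².
v = √129.568 = 11.383 m/s.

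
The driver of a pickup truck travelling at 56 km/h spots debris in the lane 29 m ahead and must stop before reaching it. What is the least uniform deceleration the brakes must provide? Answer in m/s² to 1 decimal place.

56 km/h ÷ 3.6 = 15.5556 m/s.
v² = 2a·d ⇒ a = v²/(2d) = 15.5556² / (2 × 29.000) = 241.977 / 58.000 = 4.1720 m/s².

Required deceleration ≈ 4.2 m/s²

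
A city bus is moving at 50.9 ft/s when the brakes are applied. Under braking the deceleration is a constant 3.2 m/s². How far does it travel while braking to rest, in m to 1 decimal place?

50.9 ft/s × 0.3048 = 15.5143 m/s.
Braking distance = v²/(2a) = 15.5143² / (2 × 3.200) = 240.694 / 6.400 = 37.608 m.

Braking distance ≈ 37.6 m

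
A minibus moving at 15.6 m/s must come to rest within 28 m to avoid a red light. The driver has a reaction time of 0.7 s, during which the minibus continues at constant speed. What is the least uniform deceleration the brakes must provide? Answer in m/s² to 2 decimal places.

Required deceleration ≈ 7.12 m/s²

Distance covered during reaction = 15.6000 × 0.7 = 10.920 m.
Distance available for braking: 28 − 10.920 = 17.080 m.
v² = 2a·d ⇒ a = v²/(2d) = 15.6000² / (2 × 17.080) = 243.360 / 34.160 = 7.1241 m/s².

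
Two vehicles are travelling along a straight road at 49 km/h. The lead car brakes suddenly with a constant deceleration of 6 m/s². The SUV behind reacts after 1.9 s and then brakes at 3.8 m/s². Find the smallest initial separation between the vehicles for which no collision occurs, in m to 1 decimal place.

49 km/h ÷ 3.6 = 13.6111 m/s.
Leader travels v²/(2a_L) = 185.262 / 12.000 = 15.438 m before stopping.
Follower covers v·t_r = 13.6111 × 1.9 = 25.861 m while reacting, then v²/(2a_F) = 185.262 / 7.600 = 24.377 m while braking, for a total of 25.861 + 24.377 = 50.238 m.
Since a_F ≤ a_L and the follower starts braking later, the follower is never slower than the leader, so the closest approach is when both have stopped.
Minimum gap = 50.238 − 15.438 = 34.800 m.

Minimum gap ≈ 34.8 m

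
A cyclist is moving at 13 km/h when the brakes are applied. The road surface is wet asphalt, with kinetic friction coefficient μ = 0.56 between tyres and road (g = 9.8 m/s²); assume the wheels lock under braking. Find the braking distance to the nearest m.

13 km/h ÷ 3.6 = 3.6111 m/s.
a = μg = 0.56 × 9.8 = 5.488 m/s².
Braking distance = v²/(2a) = 3.6111² / (2 × 5.488) = 13.040 / 10.976 = 1.188 m.

Braking distance ≈ 1 m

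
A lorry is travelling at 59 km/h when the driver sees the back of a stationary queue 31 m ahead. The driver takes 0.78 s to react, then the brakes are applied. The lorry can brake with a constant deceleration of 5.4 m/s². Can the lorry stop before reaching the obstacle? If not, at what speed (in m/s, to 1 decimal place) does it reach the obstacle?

59 km/h ÷ 3.6 = 16.3889 m/s.
Reaction distance = 16.3889 × 0.78 = 12.783 m.
Braking distance needed to stop: v²/(2a) = 268.596 / 10.800 = 24.870 m, so total needed = 12.783 + 24.870 = 37.653 m > 31 m — it cannot stop.
Distance remaining when braking begins: 31 − 12.783 = 18.217 m.
v² = v₀² − 2a·d = 268.596 − 2 × 5.400 × 18.217 = 71.852 m²/s².
v = √71.852 = 8.477 m/s.

No — it strikes the obstacle at 8.5 m/s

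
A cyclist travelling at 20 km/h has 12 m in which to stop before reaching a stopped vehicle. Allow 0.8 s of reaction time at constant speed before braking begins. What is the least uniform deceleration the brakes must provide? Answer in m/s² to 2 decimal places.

20 km/h ÷ 3.6 = 5.5556 m/s.
Distance covered during reaction = 5.5556 × 0.8 = 4.444 m.
Distance available for braking: 12 − 4.444 = 7.556 m.
v² = 2a·d ⇒ a = v²/(2d) = 5.5556² / (2 × 7.556) = 30.865 / 15.112 = 2.0424 m/s².

Required deceleration ≈ 2.04 m/s²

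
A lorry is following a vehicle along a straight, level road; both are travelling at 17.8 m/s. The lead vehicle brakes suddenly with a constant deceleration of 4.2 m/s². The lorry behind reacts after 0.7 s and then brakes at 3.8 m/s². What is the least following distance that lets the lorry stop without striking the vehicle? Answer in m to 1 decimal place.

Leader travels v²/(2a_L) = 316.840 / 8.400 = 37.719 m before stopping.
Follower covers v·t_r = 17.8000 × 0.7 = 12.460 m while reacting, then v²/(2a_F) = 316.840 / 7.600 = 41.689 m while braking, for a total of 12.460 + 41.689 = 54.149 m.
Since a_F ≤ a_L and the follower starts braking later, the follower is never slower than the leader, so the closest approach is when both have stopped.
Minimum gap = 54.149 − 37.719 = 16.430 m.

Minimum gap ≈ 16.4 m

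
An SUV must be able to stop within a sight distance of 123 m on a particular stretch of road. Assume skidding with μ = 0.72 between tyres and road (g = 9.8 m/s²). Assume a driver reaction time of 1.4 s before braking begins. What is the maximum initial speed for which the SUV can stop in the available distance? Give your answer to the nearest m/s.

a = μg = 0.72 × 9.8 = 7.056 m/s².
Stopping distance: v·t_r + v²/(2a) = 123 with t_r = 1.4 s and a = 7.056 m/s².
So v² + 19.757 v − 1735.78 = 0.
Positive root: v = −a·t_r + √((a·t_r)² + 2a·d) = −9.878 + √(97.575 + 1735.78) = 32.9397 m/s.

Maximum speed ≈ 33 m/s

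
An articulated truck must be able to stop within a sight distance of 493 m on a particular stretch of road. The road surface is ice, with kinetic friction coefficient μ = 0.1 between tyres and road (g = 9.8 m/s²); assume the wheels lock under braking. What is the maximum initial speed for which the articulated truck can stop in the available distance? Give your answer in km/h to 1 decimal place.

Maximum speed ≈ 111.9 km/h

a = μg = 0.1 × 9.8 = 0.980 m/s².
v²/(2a) = d ⇒ v = √(2 × 0.980 × 493) = √966.28 = 31.0850 m/s.
31.0850 m/s × 3.6 = 111.906 km/h.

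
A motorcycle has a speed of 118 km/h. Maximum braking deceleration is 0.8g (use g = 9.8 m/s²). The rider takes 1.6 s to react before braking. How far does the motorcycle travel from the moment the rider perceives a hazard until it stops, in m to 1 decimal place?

118 km/h ÷ 3.6 = 32.7778 m/s.
a = 0.8 × 9.8 = 7.840 m/s².
Reaction distance = v·t_r = 32.7778 × 1.6 = 52.444 m.
Braking distance = v²/(2a) = 32.7778² / (2 × 7.840) = 1074.384 / 15.680 = 68.519 m.
Total = 52.444 + 68.519 = 120.963 m.

Total stopping distance ≈ 121.0 m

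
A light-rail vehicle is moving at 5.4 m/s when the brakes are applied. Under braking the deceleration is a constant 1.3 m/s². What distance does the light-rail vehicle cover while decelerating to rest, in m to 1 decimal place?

Braking distance ≈ 11.2 m

Braking distance = v²/(2a) = 5.4000² / (2 × 1.300) = 29.160 / 2.600 = 11.215 m.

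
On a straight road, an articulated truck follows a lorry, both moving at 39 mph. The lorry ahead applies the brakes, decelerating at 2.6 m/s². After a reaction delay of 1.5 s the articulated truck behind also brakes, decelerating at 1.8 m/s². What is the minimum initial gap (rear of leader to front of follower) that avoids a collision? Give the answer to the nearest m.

Minimum gap ≈ 52 m

39 mph × 0.44704 = 17.4346 m/s.
Leader travels v²/(2a_L) = 303.965 / 5.200 = 58.455 m before stopping.
Follower covers v·t_r = 17.4346 × 1.5 = 26.152 m while reacting, then v²/(2a_F) = 303.965 / 3.600 = 84.435 m while braking, for a total of 26.152 + 84.435 = 110.587 m.
Since a_F ≤ a_L and the follower starts braking later, the follower is never slower than the leader, so the closest approach is when both have stopped.
Minimum gap = 110.587 − 58.455 = 52.132 m.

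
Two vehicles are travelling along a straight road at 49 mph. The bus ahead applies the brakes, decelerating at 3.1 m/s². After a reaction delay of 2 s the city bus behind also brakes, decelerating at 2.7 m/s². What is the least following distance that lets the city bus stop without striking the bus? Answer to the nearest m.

Minimum gap ≈ 55 m

49 mph × 0.44704 = 21.9050 m/s.
Leader travels v²/(2a_L) = 479.829 / 6.200 = 77.392 m before stopping.
Follower covers v·t_r = 21.9050 × 2 = 43.810 m while reacting, then v²/(2a_F) = 479.829 / 5.400 = 88.857 m while braking, for a total of 43.810 + 88.857 = 132.667 m.
Since a_F ≤ a_L and the follower starts braking later, the follower is never slower than the leader, so the closest approach is when both have stopped.
Minimum gap = 132.667 − 77.392 = 55.275 m.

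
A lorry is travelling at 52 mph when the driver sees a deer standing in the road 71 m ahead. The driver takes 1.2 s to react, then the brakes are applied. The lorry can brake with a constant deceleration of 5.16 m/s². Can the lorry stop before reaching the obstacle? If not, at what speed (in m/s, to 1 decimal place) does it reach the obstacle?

No — it strikes the obstacle at 9.8 m/s

52 mph × 0.44704 = 23.2461 m/s.
Reaction distance = 23.2461 × 1.2 = 27.895 m.
Braking distance needed to stop: v²/(2a) = 540.381 / 10.320 = 52.362 m, so total needed = 27.895 + 52.362 = 80.257 m > 71 m — it cannot stop.
Distance remaining when braking begins: 71 − 27.895 = 43.105 m.
v² = v₀² − 2a·d = 540.381 − 2 × 5.160 × 43.105 = 95.537 m²/s².
v = √95.537 = 9.774 m/s.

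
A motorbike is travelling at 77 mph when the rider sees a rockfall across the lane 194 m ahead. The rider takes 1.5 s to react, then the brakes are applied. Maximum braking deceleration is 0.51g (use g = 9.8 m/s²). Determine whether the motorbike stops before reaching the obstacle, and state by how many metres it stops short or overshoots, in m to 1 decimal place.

Yes — it stops 23.8 m short of the obstacle

77 mph × 0.44704 = 34.4221 m/s.
a = 0.51 × 9.8 = 4.998 m/s².
Reaction distance = 34.4221 × 1.5 = 51.633 m.
Braking distance = v²/(2a) = 1184.881 / 9.996 = 118.536 m.
Total stopping distance = 51.633 + 118.536 = 170.169 m, vs 194 m available — it stops with 194 − 170.169 = 23.831 m to spare.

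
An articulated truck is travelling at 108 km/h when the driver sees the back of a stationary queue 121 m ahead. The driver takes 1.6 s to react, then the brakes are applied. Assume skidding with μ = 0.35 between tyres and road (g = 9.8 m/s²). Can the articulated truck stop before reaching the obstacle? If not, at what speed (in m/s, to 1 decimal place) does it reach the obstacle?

108 km/h ÷ 3.6 = 30.0000 m/s.
a = μg = 0.35 × 9.8 = 3.430 m/s².
Reaction distance = 30.0000 × 1.6 = 48.000 m.
Braking distance needed to stop: v²/(2a) = 900.000 / 6.860 = 131.195 m, so total needed = 48.000 + 131.195 = 179.195 m > 121 m — it cannot stop.
Distance remaining when braking begins: 121 − 48.000 = 73.000 m.
v² = v₀² − 2a·d = 900.000 − 2 × 3.430 × 73.000 = 399.220 m²/s².
v = √399.220 = 19.980 m/s.

No — it strikes the obstacle at 20.0 m/s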